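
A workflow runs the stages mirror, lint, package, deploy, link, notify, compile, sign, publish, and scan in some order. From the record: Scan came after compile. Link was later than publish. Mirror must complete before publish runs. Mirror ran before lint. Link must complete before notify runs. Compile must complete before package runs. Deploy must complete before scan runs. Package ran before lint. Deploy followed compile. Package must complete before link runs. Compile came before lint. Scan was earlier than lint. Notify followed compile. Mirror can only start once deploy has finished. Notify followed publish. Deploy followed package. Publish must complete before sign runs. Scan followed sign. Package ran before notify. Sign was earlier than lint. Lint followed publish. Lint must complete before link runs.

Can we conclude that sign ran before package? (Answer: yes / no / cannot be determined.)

Tracing the constraints gives package → deploy → mirror → publish → sign, so package must come before sign.
That means sign cannot be before package.

no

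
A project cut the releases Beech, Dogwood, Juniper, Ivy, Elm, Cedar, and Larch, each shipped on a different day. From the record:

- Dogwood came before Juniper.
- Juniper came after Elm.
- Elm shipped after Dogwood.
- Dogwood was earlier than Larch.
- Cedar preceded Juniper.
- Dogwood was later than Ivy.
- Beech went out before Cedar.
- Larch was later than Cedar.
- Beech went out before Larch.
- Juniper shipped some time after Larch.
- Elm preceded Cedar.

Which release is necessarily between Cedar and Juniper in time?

Larch

Tracing the constraints gives Cedar → Larch → Juniper, so Larch sits after Cedar and before Juniper.
No other release is forced both after Cedar and before Juniper.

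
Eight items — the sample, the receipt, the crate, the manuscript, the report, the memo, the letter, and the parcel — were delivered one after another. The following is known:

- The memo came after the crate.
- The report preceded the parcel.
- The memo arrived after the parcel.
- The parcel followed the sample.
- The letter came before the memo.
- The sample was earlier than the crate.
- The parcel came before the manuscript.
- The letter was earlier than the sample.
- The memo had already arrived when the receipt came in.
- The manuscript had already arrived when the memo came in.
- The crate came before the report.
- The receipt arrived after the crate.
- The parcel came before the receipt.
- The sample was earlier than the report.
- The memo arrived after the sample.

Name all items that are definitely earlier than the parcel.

the crate, the letter, the report, the sample

Directly stated before the parcel: the report and the sample.
The crate reaches the parcel via the crate → the report → the parcel.
The letter reaches the parcel via the letter → the sample → the parcel.
No chain forces the receipt (or any of the others) ahead of the parcel.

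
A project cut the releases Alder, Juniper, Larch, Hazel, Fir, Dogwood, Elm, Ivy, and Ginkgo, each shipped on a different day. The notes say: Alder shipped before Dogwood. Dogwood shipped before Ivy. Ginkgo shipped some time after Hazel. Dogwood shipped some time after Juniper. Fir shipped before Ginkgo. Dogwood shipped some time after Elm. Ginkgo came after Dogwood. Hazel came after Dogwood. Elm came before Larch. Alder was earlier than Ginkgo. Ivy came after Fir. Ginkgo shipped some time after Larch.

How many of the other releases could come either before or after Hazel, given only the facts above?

3

Forced before Hazel: Alder, Dogwood, Elm, and Juniper; forced after Hazel: Ginkgo.
That leaves Fir, Ivy, and Larch with no forced order relative to Hazel — 3.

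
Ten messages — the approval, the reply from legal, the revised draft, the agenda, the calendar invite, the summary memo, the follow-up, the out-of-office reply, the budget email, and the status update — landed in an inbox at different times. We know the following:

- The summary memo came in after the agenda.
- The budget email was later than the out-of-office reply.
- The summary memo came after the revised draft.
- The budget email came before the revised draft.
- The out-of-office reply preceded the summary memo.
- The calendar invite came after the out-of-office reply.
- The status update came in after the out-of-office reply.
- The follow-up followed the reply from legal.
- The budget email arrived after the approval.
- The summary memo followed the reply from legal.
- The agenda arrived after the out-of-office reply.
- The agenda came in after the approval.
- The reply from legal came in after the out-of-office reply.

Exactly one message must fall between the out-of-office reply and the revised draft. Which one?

the budget email

Tracing the constraints gives the out-of-office reply → the budget email → the revised draft, so the budget email sits after the out-of-office reply and before the revised draft.
No other message is forced both after the out-of-office reply and before the revised draft.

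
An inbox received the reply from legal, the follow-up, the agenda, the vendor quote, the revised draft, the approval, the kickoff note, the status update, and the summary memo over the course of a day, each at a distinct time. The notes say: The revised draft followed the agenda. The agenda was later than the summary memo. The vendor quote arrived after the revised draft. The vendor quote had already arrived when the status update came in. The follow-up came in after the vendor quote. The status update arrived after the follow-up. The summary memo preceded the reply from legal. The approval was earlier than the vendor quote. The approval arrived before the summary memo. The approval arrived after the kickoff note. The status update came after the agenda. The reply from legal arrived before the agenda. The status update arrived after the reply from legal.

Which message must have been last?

Every other message has a chain of constraints placing it before the status update, so the status update is last.

the status update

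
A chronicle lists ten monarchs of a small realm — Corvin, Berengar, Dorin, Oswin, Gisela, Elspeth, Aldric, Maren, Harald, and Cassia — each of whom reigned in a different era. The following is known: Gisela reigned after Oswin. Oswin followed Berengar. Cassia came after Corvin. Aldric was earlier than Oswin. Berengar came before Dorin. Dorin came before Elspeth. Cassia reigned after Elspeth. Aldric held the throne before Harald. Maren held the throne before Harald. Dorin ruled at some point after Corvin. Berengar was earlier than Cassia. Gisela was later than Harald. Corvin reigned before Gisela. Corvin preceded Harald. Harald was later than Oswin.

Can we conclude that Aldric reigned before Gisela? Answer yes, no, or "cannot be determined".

yes

Chain the constraints: Aldric → Oswin → Gisela. Each link is directly stated, so Aldric comes before Gisela.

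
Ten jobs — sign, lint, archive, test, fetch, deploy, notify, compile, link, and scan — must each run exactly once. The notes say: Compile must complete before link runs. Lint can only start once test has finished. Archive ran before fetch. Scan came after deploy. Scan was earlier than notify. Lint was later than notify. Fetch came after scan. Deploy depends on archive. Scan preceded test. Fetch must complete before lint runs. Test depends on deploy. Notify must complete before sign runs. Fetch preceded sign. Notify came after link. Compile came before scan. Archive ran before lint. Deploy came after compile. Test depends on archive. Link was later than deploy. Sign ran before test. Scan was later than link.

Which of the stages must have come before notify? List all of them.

archive, compile, deploy, link, scan

Directly stated before notify: link and scan.
Archive reaches notify via archive → deploy → scan → notify.
Compile reaches notify via compile → scan → notify.
Deploy reaches notify via deploy → scan → notify.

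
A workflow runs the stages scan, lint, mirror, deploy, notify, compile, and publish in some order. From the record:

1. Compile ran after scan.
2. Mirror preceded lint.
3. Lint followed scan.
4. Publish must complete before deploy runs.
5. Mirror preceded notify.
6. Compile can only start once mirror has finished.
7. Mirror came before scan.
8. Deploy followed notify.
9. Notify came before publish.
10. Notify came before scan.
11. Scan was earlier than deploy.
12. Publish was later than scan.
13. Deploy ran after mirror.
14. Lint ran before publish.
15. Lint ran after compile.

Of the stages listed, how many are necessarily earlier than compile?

3

Directly stated before compile: mirror and scan.
Notify reaches compile via notify → scan → compile.
That's mirror, notify, and scan — 3 in all.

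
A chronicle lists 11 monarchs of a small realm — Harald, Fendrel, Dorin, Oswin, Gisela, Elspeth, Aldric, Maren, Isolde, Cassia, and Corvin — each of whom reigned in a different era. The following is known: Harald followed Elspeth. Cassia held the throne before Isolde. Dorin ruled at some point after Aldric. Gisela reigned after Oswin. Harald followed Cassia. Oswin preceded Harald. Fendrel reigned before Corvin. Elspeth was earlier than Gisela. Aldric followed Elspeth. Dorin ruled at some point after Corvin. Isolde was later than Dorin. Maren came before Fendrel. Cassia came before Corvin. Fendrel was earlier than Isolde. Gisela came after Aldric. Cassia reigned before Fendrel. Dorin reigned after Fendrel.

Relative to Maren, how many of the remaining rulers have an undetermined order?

6

Forced after Maren: Corvin, Dorin, Fendrel, and Isolde.
That leaves Aldric, Cassia, Elspeth, Gisela, Harald, and Oswin with no forced order relative to Maren — 6.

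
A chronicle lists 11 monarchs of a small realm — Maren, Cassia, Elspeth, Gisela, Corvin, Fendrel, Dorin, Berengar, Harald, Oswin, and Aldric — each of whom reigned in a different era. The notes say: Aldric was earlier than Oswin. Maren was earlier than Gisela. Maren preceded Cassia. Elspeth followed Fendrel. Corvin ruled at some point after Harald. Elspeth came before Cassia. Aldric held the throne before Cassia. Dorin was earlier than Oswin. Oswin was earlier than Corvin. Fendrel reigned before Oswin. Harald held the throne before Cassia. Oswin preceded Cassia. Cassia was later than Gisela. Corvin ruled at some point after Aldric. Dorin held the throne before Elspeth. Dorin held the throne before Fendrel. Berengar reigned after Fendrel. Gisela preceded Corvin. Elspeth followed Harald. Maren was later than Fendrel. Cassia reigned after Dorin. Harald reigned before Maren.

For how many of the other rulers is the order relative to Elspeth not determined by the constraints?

Forced before Elspeth: Dorin, Fendrel, and Harald; forced after Elspeth: Cassia.
That leaves Aldric, Berengar, Corvin, Gisela, Maren, and Oswin with no forced order relative to Elspeth — 6.

6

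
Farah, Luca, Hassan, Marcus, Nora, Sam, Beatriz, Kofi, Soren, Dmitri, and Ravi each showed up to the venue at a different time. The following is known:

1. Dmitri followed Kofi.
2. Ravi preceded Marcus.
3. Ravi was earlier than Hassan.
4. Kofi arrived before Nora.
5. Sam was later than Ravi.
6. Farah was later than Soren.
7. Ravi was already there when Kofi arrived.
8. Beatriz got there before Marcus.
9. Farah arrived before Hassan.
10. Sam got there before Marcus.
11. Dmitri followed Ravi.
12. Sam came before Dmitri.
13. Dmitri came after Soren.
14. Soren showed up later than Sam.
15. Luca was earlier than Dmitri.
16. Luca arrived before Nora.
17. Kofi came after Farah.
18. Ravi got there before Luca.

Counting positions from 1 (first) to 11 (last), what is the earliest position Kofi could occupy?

5

Farah, Ravi, Sam, and Soren must all come before Kofi — 4 forced predecessors.
Nothing else is forced ahead of Kofi, so their earliest slot is position 4 + 1 = 5.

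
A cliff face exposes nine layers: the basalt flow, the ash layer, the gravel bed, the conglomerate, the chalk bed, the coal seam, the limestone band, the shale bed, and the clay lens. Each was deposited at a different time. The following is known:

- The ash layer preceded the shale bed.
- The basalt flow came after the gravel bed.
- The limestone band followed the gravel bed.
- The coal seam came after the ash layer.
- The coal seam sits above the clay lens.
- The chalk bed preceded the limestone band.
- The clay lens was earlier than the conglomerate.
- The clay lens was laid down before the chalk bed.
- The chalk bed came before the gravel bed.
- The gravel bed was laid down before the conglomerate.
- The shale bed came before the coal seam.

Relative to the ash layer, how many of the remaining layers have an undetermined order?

6

Forced after the ash layer: the coal seam and the shale bed.
That leaves the basalt flow, the chalk bed, the clay lens, the conglomerate, the gravel bed, and the limestone band with no forced order relative to the ash layer — 6.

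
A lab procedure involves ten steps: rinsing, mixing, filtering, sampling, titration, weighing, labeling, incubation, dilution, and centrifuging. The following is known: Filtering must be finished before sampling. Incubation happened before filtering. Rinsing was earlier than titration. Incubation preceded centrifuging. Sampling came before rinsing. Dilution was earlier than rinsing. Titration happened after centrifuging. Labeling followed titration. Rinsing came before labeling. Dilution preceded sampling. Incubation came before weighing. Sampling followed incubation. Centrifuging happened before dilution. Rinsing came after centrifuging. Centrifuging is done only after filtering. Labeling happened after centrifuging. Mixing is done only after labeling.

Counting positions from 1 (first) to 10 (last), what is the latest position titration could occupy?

8

Titration must come before labeling and mixing — 2 steps forced after it.
Everything else can be placed before titration in some valid order, so titration can sit as late as position 10 − 2 = 8.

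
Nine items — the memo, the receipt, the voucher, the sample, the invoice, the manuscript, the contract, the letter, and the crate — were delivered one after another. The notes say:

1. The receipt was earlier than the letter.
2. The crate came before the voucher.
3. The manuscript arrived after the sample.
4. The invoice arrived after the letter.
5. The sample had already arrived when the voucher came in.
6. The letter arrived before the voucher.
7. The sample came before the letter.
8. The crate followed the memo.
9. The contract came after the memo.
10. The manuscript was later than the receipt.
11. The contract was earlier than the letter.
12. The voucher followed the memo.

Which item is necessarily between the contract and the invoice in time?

the letter

Tracing the constraints gives the contract → the letter → the invoice, so the letter sits after the contract and before the invoice.
No other item is forced both after the contract and before the invoice.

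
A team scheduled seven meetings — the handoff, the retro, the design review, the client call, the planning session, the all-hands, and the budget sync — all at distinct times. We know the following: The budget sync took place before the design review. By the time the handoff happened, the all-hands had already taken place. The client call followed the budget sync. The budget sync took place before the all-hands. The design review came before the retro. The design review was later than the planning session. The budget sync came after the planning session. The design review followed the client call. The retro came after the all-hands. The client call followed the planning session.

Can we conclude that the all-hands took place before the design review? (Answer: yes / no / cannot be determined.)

cannot be determined

No chain of stated constraints runs from the all-hands to the design review, and none runs from the design review to the all-hands either.
So the relative order of the all-hands and the design review is not fixed by the given facts.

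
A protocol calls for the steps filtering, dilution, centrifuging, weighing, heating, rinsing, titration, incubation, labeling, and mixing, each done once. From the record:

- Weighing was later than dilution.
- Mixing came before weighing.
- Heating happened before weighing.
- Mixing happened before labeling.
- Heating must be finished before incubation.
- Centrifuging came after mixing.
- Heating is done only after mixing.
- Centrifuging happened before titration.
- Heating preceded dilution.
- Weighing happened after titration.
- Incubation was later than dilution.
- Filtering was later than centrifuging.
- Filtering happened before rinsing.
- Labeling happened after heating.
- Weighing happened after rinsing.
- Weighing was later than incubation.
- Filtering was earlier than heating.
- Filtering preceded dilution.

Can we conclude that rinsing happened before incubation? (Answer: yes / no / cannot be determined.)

cannot be determined

No chain of stated constraints runs from rinsing to incubation, and none runs from incubation to rinsing either.
So the relative order of rinsing and incubation is not fixed by the given facts.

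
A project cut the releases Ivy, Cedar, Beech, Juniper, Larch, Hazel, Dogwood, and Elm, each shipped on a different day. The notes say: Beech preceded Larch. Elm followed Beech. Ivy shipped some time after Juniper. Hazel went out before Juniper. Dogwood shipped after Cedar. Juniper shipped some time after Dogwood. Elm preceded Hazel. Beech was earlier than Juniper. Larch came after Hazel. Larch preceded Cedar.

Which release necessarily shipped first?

Beech has a chain of constraints placing it before every other release, so Beech must be first.

Beech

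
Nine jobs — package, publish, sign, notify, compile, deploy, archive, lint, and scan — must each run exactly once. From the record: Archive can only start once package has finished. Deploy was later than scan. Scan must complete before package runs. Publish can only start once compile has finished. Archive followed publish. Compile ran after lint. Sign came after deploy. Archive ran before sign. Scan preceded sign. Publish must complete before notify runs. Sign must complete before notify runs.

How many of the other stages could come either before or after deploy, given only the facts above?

5

Forced before deploy: scan; forced after deploy: notify and sign.
That leaves archive, compile, lint, package, and publish with no forced order relative to deploy — 5.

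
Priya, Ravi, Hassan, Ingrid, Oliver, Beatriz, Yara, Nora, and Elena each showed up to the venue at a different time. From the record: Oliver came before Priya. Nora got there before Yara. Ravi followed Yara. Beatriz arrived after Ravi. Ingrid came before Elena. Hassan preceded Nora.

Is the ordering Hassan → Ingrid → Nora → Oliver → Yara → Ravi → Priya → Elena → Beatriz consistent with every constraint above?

Check each stated constraint against the proposed order — e.g. Ravi is ahead of Beatriz; Ingrid is ahead of Elena. Every pair is in the required order; nothing is violated.

yes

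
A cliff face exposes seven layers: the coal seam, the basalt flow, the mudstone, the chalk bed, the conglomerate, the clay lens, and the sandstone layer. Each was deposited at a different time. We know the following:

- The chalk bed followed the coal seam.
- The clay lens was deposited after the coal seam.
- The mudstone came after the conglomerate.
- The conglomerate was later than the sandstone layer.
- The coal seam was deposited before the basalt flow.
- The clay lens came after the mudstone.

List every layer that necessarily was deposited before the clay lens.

the coal seam, the conglomerate, the mudstone, the sandstone layer

Directly stated before the clay lens: the coal seam and the mudstone.
The conglomerate reaches the clay lens via the conglomerate → the mudstone → the clay lens.
The sandstone layer reaches the clay lens via the sandstone layer → the conglomerate → the mudstone → the clay lens.
No chain forces the chalk bed (or any of the others) ahead of the clay lens.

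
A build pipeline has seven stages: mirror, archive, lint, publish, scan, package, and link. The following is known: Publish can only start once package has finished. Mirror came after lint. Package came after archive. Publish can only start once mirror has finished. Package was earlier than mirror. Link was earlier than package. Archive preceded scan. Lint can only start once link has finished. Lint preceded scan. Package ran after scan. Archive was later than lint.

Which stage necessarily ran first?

link

Link has a chain of constraints placing it before every other stage, so link must be first.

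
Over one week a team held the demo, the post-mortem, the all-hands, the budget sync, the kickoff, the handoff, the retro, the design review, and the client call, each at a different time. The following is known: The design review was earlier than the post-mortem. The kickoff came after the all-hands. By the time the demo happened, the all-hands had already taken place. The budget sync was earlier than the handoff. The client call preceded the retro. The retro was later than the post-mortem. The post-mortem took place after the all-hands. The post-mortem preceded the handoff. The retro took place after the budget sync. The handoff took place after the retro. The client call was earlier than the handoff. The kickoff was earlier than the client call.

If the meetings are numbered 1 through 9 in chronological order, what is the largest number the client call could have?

7

The client call must come before the handoff and the retro — 2 meetings forced after it.
Everything else can be placed before the client call in some valid order, so the client call can sit as late as position 9 − 2 = 7.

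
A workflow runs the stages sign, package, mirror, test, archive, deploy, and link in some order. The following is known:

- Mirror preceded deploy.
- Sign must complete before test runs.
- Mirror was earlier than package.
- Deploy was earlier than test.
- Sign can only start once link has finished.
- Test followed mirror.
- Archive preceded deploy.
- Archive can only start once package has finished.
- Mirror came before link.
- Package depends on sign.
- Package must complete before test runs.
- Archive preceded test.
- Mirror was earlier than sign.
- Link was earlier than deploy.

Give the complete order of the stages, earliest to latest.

The constraints fix every adjacent pair, so only one ordering works:
mirror → link → sign → package → archive → deploy → test.

mirror, link, sign, package, archive, deploy, test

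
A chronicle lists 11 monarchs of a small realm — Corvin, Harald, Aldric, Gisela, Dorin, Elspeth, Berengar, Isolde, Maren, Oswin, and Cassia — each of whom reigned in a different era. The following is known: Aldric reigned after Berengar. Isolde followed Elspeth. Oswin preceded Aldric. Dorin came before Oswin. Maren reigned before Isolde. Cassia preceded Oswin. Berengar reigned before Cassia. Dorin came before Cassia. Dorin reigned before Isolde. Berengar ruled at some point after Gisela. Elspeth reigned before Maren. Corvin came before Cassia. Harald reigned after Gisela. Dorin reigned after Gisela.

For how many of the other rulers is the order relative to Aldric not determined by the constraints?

Forced before Aldric: Berengar, Cassia, Corvin, Dorin, Gisela, and Oswin.
That leaves Elspeth, Harald, Isolde, and Maren with no forced order relative to Aldric — 4.

4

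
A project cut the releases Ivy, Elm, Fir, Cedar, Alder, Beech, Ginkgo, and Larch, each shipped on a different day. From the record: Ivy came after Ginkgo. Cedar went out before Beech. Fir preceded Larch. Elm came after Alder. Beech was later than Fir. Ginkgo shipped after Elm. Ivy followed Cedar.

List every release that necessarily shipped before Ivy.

Alder, Cedar, Elm, Ginkgo

Directly stated before Ivy: Cedar and Ginkgo.
Alder reaches Ivy via Alder → Elm → Ginkgo → Ivy.
Elm reaches Ivy via Elm → Ginkgo → Ivy.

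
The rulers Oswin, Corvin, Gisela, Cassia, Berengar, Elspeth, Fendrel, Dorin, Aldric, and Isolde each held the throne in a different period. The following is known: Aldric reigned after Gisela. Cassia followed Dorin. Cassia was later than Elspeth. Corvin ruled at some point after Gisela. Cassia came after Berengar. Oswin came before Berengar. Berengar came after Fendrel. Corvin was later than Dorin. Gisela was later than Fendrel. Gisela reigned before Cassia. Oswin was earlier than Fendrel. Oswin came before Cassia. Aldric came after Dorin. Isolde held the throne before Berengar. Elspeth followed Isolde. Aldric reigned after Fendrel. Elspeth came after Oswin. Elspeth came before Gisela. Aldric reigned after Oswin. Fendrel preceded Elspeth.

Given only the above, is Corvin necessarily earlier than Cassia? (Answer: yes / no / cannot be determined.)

cannot be determined

No chain of stated constraints runs from Corvin to Cassia, and none runs from Cassia to Corvin either.
So the relative order of Corvin and Cassia is not fixed by the given facts.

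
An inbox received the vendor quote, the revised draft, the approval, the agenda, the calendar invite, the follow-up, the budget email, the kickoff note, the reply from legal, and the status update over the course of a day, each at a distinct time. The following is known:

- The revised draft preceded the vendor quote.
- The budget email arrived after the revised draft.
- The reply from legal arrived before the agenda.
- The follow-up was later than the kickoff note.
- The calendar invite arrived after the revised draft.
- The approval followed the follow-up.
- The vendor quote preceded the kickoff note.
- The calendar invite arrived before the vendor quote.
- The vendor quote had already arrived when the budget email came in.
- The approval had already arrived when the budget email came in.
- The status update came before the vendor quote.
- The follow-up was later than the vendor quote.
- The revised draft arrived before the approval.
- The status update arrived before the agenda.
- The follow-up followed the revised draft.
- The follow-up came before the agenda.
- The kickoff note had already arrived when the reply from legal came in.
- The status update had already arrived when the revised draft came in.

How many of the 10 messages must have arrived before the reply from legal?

Directly stated before the reply from legal: the kickoff note.
The calendar invite reaches the reply from legal via the calendar invite → the vendor quote → the kickoff note → the reply from legal.
The revised draft reaches the reply from legal via the revised draft → the vendor quote → the kickoff note → the reply from legal.
The status update reaches the reply from legal via the status update → the vendor quote → the kickoff note → the reply from legal.
Likewise the vendor quote reaches the reply from legal by chaining the stated constraints.
No chain forces the follow-up (or any of the others) ahead of the reply from legal.
That's the calendar invite, the kickoff note, the revised draft, the status update, and the vendor quote — 5 in all.

5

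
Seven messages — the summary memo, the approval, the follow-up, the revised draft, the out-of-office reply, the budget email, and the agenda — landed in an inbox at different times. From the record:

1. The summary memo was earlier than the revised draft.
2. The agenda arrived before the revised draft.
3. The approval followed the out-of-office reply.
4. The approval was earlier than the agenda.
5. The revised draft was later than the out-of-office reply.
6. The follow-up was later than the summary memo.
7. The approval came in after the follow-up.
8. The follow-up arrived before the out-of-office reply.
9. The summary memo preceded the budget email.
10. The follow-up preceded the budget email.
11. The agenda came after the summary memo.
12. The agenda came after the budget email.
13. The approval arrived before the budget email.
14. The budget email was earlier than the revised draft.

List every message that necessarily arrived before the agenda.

Directly stated before the agenda: the approval, the budget email, and the summary memo.
The follow-up reaches the agenda via the follow-up → the budget email → the agenda.
The out-of-office reply reaches the agenda via the out-of-office reply → the approval → the agenda.

the approval, the budget email, the follow-up, the out-of-office reply, the summary memo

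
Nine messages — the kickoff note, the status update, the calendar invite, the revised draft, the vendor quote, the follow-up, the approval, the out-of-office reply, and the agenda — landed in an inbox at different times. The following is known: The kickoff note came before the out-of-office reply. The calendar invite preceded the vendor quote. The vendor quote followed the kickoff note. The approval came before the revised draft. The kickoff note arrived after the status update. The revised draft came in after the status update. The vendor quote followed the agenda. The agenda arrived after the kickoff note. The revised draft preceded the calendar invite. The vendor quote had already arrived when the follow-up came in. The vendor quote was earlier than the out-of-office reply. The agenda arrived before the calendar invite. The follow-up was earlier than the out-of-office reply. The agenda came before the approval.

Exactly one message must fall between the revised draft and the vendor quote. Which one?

the calendar invite

Tracing the constraints gives the revised draft → the calendar invite → the vendor quote, so the calendar invite sits after the revised draft and before the vendor quote.
No other message is forced both after the revised draft and before the vendor quote.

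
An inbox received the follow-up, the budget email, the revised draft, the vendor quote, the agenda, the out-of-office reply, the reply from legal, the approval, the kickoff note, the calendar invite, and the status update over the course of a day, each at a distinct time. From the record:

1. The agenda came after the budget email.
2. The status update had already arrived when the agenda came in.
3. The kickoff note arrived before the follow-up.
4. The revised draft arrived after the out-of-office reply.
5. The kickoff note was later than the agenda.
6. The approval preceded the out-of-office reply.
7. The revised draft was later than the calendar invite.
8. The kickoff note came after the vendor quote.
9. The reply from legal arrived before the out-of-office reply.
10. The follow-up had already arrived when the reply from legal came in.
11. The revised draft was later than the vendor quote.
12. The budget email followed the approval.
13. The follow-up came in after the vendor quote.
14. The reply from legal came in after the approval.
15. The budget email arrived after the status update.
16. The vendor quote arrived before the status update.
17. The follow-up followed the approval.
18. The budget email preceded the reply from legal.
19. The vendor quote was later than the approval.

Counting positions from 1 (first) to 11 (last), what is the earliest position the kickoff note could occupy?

The agenda, the approval, the budget email, the status update, and the vendor quote must all come before the kickoff note — 5 forced predecessors.
Nothing else is forced ahead of the kickoff note, so its earliest slot is position 5 + 1 = 6.

6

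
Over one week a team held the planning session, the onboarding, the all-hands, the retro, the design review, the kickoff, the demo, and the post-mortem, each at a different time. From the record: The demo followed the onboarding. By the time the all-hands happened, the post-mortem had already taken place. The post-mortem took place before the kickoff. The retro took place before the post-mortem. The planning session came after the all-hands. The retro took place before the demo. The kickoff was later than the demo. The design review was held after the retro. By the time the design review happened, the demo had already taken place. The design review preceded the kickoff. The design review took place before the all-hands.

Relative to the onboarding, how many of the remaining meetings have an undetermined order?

Forced after the onboarding: the all-hands, the demo, the design review, the kickoff, and the planning session.
That leaves the post-mortem and the retro with no forced order relative to the onboarding — 2.

2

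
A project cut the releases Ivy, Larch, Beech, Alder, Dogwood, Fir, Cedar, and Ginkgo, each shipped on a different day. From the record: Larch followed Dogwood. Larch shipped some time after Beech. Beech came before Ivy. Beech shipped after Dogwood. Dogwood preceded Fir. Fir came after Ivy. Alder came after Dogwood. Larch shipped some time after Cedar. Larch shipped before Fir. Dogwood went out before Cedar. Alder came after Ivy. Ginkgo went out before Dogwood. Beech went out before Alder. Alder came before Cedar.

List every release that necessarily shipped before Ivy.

Directly stated before Ivy: Beech.
Dogwood reaches Ivy via Dogwood → Beech → Ivy.
Ginkgo reaches Ivy via Ginkgo → Dogwood → Beech → Ivy.
No chain forces Fir (or any of the others) ahead of Ivy.

Beech, Dogwood, Ginkgo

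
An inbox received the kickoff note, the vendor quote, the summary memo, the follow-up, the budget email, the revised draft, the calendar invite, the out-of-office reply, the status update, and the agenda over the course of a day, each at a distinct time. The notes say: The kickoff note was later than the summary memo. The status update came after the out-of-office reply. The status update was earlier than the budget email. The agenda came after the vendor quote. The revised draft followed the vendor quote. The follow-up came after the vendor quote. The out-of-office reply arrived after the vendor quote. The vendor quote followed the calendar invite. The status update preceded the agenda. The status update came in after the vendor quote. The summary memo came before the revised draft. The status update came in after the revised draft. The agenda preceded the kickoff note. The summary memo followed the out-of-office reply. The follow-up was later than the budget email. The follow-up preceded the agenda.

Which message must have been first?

the calendar invite

The calendar invite has a chain of constraints placing it before every other message, so the calendar invite must be first.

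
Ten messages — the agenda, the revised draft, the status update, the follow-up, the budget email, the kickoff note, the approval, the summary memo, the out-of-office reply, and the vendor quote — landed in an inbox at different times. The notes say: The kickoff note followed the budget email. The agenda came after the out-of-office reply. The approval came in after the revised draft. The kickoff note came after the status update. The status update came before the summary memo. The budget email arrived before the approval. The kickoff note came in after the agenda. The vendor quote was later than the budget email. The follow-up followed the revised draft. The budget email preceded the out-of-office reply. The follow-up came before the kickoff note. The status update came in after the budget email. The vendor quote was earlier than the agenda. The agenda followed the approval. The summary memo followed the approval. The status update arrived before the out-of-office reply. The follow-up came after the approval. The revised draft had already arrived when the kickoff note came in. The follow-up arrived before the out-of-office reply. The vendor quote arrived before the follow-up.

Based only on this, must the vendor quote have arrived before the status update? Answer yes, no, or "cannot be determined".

No chain of stated constraints runs from the vendor quote to the status update, and none runs from the status update to the vendor quote either.
So the relative order of the vendor quote and the status update is not fixed by the given facts.

cannot be determined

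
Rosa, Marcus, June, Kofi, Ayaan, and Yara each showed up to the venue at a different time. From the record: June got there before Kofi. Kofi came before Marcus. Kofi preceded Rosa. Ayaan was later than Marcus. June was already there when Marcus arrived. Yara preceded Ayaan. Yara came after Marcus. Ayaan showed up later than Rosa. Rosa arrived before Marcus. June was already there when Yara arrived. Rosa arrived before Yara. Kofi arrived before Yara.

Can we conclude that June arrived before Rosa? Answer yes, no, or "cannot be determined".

Chain the constraints: June → Kofi → Rosa. Each link is directly stated, so June comes before Rosa.

yes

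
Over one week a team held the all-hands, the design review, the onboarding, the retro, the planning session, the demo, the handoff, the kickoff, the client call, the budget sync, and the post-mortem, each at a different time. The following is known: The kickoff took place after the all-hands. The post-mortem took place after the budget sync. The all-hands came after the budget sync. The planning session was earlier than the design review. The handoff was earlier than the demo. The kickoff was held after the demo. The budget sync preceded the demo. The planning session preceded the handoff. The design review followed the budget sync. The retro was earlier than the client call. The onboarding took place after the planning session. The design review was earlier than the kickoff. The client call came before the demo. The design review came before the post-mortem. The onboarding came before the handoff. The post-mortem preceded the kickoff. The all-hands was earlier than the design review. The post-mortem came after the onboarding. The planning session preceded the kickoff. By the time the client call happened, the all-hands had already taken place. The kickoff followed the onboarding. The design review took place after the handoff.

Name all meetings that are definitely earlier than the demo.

the all-hands, the budget sync, the client call, the handoff, the onboarding, the planning session, the retro

Directly stated before the demo: the budget sync, the client call, and the handoff.
The all-hands reaches the demo via the all-hands → the client call → the demo.
The onboarding reaches the demo via the onboarding → the handoff → the demo.
The planning session reaches the demo via the planning session → the handoff → the demo.
Likewise the retro reaches the demo by chaining the stated constraints.
No chain forces the design review (or any of the others) ahead of the demo.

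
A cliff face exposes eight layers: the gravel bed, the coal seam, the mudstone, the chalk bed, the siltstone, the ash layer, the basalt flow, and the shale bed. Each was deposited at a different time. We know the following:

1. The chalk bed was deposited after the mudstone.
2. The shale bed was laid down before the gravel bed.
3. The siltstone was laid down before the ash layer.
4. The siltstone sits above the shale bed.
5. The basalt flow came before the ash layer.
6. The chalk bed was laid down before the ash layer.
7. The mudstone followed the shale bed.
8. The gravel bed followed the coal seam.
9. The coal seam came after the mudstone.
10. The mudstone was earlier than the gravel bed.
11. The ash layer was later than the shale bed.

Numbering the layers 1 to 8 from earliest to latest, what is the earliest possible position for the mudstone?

The shale bed must come before the mudstone — 1 forced predecessor.
Nothing else is forced ahead of the mudstone, so its earliest slot is position 1 + 1 = 2.

2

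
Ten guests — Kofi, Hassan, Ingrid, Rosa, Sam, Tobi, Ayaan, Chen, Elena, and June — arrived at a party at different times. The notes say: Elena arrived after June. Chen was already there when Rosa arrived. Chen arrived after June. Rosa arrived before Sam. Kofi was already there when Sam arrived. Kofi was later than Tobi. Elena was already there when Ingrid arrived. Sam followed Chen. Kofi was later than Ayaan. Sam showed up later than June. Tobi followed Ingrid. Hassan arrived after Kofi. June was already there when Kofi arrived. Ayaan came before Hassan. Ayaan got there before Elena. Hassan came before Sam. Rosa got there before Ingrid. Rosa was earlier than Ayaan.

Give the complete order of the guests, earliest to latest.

The constraints fix every adjacent pair, so only one ordering works:
June → Chen → Rosa → Ayaan → Elena → Ingrid → Tobi → Kofi → Hassan → Sam.

June, Chen, Rosa, Ayaan, Elena, Ingrid, Tobi, Kofi, Hassan, Sam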